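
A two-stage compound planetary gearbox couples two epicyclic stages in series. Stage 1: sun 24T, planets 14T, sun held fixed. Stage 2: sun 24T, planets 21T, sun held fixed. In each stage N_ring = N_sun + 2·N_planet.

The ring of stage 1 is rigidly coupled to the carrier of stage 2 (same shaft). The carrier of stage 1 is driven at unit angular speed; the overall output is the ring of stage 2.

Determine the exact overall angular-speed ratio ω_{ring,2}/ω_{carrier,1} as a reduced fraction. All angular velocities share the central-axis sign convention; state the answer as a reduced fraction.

285/143

Stage 1: N_ring = 24 + 2·14 = 52
Stage 1: 24(ω_s−ω_c) = −52(ω_r−ω_c),  ω_s=0, ω_c=1
Stage 1: ω_r = 1 − (24/52)(0−1) = 19/13
  ⇒ ω_r¹/ω_c¹ = 19/13
Stage 2: N_ring = 24 + 2·21 = 66
Stage 2: 24(ω_s−ω_c) = −66(ω_r−ω_c),  ω_s=0, ω_c=1
Stage 2: ω_r = 1 − (24/66)(0−1) = 15/11
  ⇒ ω_r²/ω_c² = 15/11
Coupling ω_c² = ω_r¹ ⇒ overall = 19/13 × 15/11 = 285/143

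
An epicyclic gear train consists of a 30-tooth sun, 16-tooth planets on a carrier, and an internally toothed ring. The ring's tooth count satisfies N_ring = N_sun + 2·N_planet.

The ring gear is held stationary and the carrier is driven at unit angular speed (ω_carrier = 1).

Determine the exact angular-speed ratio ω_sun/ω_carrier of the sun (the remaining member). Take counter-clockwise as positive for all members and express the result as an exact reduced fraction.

N_ring = 30 + 2·16 = 62
30(ω_s−ω_c) = −62(ω_r−ω_c),  ω_r=0, ω_c=1
ω_s = 1 − (62/30)(0−1) = 46/15
ω_s/ω_c = 46/15

46/15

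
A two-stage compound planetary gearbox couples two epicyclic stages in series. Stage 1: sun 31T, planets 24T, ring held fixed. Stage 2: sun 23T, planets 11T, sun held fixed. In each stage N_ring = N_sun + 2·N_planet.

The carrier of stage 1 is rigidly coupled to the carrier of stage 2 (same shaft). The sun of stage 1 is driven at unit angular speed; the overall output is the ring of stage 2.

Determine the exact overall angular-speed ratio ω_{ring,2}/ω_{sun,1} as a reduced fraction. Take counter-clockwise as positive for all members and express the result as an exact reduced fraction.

1054/2475

Stage 1: N_ring = 31 + 2·24 = 79
Stage 1: 31(ω_s−ω_c) = −79(ω_r−ω_c),  ω_r=0, ω_s=1
Stage 1: 31(1−ω_c) = −79(0−ω_c)  ⇒  110ω_c = 31  ⇒  ω_c = 31/110
  ⇒ ω_c¹/ω_s¹ = 31/110
Stage 2: N_ring = 23 + 2·11 = 45
Stage 2: 23(ω_s−ω_c) = −45(ω_r−ω_c),  ω_s=0, ω_c=1
Stage 2: ω_r = 1 − (23/45)(0−1) = 68/45
  ⇒ ω_r²/ω_c² = 68/45
Coupling ω_c² = ω_c¹ ⇒ overall = 31/110 × 68/45 = 1054/2475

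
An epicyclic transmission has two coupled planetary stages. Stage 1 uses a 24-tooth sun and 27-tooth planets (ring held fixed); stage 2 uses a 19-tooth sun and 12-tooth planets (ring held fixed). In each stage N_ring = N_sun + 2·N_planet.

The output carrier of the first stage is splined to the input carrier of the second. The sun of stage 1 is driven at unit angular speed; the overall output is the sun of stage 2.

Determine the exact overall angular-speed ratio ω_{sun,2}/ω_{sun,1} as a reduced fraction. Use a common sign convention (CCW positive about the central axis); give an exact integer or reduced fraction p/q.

248/323

Stage 1: N_ring = 24 + 2·27 = 78
Stage 1: 24(ω_s−ω_c) = −78(ω_r−ω_c),  ω_r=0, ω_s=1
Stage 1: 24(1−ω_c) = −78(0−ω_c)  ⇒  102ω_c = 24  ⇒  ω_c = 4/17
  ⇒ ω_c¹/ω_s¹ = 4/17
Stage 2: N_ring = 19 + 2·12 = 43
Stage 2: 19(ω_s−ω_c) = −43(ω_r−ω_c),  ω_r=0, ω_c=1
Stage 2: ω_s = 1 − (43/19)(0−1) = 62/19
  ⇒ ω_s²/ω_c² = 62/19
Coupling ω_c² = ω_c¹ ⇒ overall = 4/17 × 62/19 = 248/323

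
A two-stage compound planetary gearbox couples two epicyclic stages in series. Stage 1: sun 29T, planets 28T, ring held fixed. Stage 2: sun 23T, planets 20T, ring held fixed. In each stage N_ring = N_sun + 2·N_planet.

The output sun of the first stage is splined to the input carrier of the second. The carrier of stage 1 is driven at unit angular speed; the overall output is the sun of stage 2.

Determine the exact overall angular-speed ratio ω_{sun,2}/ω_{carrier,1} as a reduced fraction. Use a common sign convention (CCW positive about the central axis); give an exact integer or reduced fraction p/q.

9804/667

Stage 1: N_ring = 29 + 2·28 = 85
Stage 1: 29(ω_s−ω_c) = −85(ω_r−ω_c),  ω_r=0, ω_c=1
Stage 1: ω_s = 1 − (85/29)(0−1) = 114/29
  ⇒ ω_s¹/ω_c¹ = 114/29
Stage 2: N_ring = 23 + 2·20 = 63
Stage 2: 23(ω_s−ω_c) = −63(ω_r−ω_c),  ω_r=0, ω_c=1
Stage 2: ω_s = 1 − (63/23)(0−1) = 86/23
  ⇒ ω_s²/ω_c² = 86/23
Coupling ω_c² = ω_s¹ ⇒ overall = 114/29 × 86/23 = 9804/667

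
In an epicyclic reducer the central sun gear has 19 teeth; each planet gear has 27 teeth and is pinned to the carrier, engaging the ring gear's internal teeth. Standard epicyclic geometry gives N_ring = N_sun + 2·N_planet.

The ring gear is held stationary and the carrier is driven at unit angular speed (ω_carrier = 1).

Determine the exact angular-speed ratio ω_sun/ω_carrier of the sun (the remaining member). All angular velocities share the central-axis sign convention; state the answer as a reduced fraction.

92/19

N_ring = 19 + 2·27 = 73
19(ω_s−ω_c) = −73(ω_r−ω_c),  ω_r=0, ω_c=1
ω_s = 1 − (73/19)(0−1) = 92/19
ω_s/ω_c = 92/19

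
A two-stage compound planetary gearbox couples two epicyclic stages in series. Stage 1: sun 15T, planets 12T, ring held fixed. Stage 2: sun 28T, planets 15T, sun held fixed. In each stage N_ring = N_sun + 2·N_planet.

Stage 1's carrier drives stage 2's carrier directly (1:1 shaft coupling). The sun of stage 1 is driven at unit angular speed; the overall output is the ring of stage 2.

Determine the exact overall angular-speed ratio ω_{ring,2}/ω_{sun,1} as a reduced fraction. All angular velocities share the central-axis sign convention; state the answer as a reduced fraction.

Stage 1: N_ring = 15 + 2·12 = 39
Stage 1: 15(ω_s−ω_c) = −39(ω_r−ω_c),  ω_r=0, ω_s=1
Stage 1: 15(1−ω_c) = −39(0−ω_c)  ⇒  54ω_c = 15  ⇒  ω_c = 5/18
  ⇒ ω_c¹/ω_s¹ = 5/18
Stage 2: N_ring = 28 + 2·15 = 58
Stage 2: 28(ω_s−ω_c) = −58(ω_r−ω_c),  ω_s=0, ω_c=1
Stage 2: ω_r = 1 − (28/58)(0−1) = 43/29
  ⇒ ω_r²/ω_c² = 43/29
Coupling ω_c² = ω_c¹ ⇒ overall = 5/18 × 43/29 = 215/522

215/522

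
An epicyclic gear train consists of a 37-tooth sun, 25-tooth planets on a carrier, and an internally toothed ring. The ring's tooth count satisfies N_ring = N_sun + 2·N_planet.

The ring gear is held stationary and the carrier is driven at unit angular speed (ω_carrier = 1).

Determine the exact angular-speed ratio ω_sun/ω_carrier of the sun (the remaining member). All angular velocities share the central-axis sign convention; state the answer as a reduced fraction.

124/37

N_ring = 37 + 2·25 = 87
37(ω_s−ω_c) = −87(ω_r−ω_c),  ω_r=0, ω_c=1
ω_s = 1 − (87/37)(0−1) = 124/37
ω_s/ω_c = 124/37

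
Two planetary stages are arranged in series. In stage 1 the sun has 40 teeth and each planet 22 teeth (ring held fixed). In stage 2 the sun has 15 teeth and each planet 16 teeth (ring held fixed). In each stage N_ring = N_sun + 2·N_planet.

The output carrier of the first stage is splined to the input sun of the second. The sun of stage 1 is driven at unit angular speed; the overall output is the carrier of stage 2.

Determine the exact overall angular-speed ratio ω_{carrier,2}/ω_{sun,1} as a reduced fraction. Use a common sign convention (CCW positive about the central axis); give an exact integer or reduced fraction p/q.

Stage 1: N_ring = 40 + 2·22 = 84
Stage 1: 40(ω_s−ω_c) = −84(ω_r−ω_c),  ω_r=0, ω_s=1
Stage 1: 40(1−ω_c) = −84(0−ω_c)  ⇒  124ω_c = 40  ⇒  ω_c = 10/31
  ⇒ ω_c¹/ω_s¹ = 10/31
Stage 2: N_ring = 15 + 2·16 = 47
Stage 2: 15(ω_s−ω_c) = −47(ω_r−ω_c),  ω_r=0, ω_s=1
Stage 2: 15(1−ω_c) = −47(0−ω_c)  ⇒  62ω_c = 15  ⇒  ω_c = 15/62
  ⇒ ω_c²/ω_s² = 15/62
Coupling ω_s² = ω_c¹ ⇒ overall = 10/31 × 15/62 = 75/961

75/961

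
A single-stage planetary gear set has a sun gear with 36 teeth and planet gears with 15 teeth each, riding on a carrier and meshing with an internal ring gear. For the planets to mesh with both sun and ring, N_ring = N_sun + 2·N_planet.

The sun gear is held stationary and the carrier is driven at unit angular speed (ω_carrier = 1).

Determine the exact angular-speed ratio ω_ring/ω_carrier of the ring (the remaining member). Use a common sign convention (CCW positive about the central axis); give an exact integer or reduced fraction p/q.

17/11

N_ring = 36 + 2·15 = 66
36(ω_s−ω_c) = −66(ω_r−ω_c),  ω_s=0, ω_c=1
ω_r = 1 − (36/66)(0−1) = 17/11
ω_r/ω_c = 17/11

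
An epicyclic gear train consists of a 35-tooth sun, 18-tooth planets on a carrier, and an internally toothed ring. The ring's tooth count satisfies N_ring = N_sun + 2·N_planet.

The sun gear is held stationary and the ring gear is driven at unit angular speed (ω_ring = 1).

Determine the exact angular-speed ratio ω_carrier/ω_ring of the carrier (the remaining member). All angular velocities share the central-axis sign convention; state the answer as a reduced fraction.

71/106

N_ring = 35 + 2·18 = 71
35(ω_s−ω_c) = −71(ω_r−ω_c),  ω_s=0, ω_r=1
35(0−ω_c) = −71(1−ω_c)  ⇒  106ω_c = 71  ⇒  ω_c = 71/106
ω_c/ω_r = 71/106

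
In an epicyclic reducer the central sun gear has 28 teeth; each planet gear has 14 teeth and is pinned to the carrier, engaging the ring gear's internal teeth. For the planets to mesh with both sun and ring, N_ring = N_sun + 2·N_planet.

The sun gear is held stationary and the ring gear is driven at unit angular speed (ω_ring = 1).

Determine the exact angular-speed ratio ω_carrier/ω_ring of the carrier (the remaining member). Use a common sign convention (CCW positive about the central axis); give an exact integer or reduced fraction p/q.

2/3

N_ring = 28 + 2·14 = 56
28(ω_s−ω_c) = −56(ω_r−ω_c),  ω_s=0, ω_r=1
28(0−ω_c) = −56(1−ω_c)  ⇒  84ω_c = 56  ⇒  ω_c = 2/3
ω_c/ω_r = 2/3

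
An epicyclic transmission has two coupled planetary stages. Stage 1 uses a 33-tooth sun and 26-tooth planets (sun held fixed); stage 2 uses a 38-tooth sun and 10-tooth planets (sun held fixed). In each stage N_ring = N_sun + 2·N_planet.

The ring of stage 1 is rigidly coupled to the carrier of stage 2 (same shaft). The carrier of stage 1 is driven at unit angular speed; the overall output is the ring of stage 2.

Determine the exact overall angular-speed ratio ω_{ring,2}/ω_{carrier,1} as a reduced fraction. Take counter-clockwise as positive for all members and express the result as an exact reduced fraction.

5664/2465

Stage 1: N_ring = 33 + 2·26 = 85
Stage 1: 33(ω_s−ω_c) = −85(ω_r−ω_c),  ω_s=0, ω_c=1
Stage 1: ω_r = 1 − (33/85)(0−1) = 118/85
  ⇒ ω_r¹/ω_c¹ = 118/85
Stage 2: N_ring = 38 + 2·10 = 58
Stage 2: 38(ω_s−ω_c) = −58(ω_r−ω_c),  ω_s=0, ω_c=1
Stage 2: ω_r = 1 − (38/58)(0−1) = 48/29
  ⇒ ω_r²/ω_c² = 48/29
Coupling ω_c² = ω_r¹ ⇒ overall = 118/85 × 48/29 = 5664/2465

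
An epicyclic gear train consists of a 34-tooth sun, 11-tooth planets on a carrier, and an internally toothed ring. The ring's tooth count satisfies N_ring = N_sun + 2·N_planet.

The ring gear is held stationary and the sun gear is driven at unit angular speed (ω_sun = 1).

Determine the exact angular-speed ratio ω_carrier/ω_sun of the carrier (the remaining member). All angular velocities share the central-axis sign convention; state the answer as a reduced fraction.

17/45

N_ring = 34 + 2·11 = 56
34(ω_s−ω_c) = −56(ω_r−ω_c),  ω_r=0, ω_s=1
34(1−ω_c) = −56(0−ω_c)  ⇒  90ω_c = 34  ⇒  ω_c = 17/45
ω_c/ω_s = 17/45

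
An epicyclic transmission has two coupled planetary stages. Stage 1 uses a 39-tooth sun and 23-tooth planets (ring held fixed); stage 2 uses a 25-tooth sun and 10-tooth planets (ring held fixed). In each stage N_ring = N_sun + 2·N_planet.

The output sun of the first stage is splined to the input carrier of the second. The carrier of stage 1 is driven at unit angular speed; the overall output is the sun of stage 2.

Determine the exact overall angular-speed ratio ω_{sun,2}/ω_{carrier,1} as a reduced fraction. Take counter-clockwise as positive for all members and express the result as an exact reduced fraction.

1736/195

Stage 1: N_ring = 39 + 2·23 = 85
Stage 1: 39(ω_s−ω_c) = −85(ω_r−ω_c),  ω_r=0, ω_c=1
Stage 1: ω_s = 1 − (85/39)(0−1) = 124/39
  ⇒ ω_s¹/ω_c¹ = 124/39
Stage 2: N_ring = 25 + 2·10 = 45
Stage 2: 25(ω_s−ω_c) = −45(ω_r−ω_c),  ω_r=0, ω_c=1
Stage 2: ω_s = 1 − (45/25)(0−1) = 14/5
  ⇒ ω_s²/ω_c² = 14/5
Coupling ω_c² = ω_s¹ ⇒ overall = 124/39 × 14/5 = 1736/195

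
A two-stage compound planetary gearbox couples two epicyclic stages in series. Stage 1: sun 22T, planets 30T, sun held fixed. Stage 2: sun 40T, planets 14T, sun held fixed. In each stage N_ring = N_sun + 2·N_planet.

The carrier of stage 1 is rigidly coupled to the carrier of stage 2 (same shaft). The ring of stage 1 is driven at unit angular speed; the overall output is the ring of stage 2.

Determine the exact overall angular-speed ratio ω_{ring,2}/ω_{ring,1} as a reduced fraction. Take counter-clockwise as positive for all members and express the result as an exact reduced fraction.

Stage 1: N_ring = 22 + 2·30 = 82
Stage 1: 22(ω_s−ω_c) = −82(ω_r−ω_c),  ω_s=0, ω_r=1
Stage 1: 22(0−ω_c) = −82(1−ω_c)  ⇒  104ω_c = 82  ⇒  ω_c = 41/52
  ⇒ ω_c¹/ω_r¹ = 41/52
Stage 2: N_ring = 40 + 2·14 = 68
Stage 2: 40(ω_s−ω_c) = −68(ω_r−ω_c),  ω_s=0, ω_c=1
Stage 2: ω_r = 1 − (40/68)(0−1) = 27/17
  ⇒ ω_r²/ω_c² = 27/17
Coupling ω_c² = ω_c¹ ⇒ overall = 41/52 × 27/17 = 1107/884

1107/884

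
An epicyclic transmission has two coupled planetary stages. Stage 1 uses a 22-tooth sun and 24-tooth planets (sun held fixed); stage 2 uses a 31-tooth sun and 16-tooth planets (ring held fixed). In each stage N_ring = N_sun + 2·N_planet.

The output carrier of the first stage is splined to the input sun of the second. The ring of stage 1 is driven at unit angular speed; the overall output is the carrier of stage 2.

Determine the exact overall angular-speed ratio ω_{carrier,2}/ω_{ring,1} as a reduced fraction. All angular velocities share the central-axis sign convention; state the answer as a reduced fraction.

Stage 1: N_ring = 22 + 2·24 = 70
Stage 1: 22(ω_s−ω_c) = −70(ω_r−ω_c),  ω_s=0, ω_r=1
Stage 1: 22(0−ω_c) = −70(1−ω_c)  ⇒  92ω_c = 70  ⇒  ω_c = 35/46
  ⇒ ω_c¹/ω_r¹ = 35/46
Stage 2: N_ring = 31 + 2·16 = 63
Stage 2: 31(ω_s−ω_c) = −63(ω_r−ω_c),  ω_r=0, ω_s=1
Stage 2: 31(1−ω_c) = −63(0−ω_c)  ⇒  94ω_c = 31  ⇒  ω_c = 31/94
  ⇒ ω_c²/ω_s² = 31/94
Coupling ω_s² = ω_c¹ ⇒ overall = 35/46 × 31/94 = 1085/4324

1085/4324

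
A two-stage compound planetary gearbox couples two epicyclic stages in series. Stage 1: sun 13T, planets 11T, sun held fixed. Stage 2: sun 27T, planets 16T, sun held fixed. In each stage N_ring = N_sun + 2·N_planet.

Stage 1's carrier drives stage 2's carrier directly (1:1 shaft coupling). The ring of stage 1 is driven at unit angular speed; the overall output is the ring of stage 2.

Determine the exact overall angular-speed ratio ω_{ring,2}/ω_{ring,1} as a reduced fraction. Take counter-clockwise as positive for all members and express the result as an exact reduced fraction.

Stage 1: N_ring = 13 + 2·11 = 35
Stage 1: 13(ω_s−ω_c) = −35(ω_r−ω_c),  ω_s=0, ω_r=1
Stage 1: 13(0−ω_c) = −35(1−ω_c)  ⇒  48ω_c = 35  ⇒  ω_c = 35/48
  ⇒ ω_c¹/ω_r¹ = 35/48
Stage 2: N_ring = 27 + 2·16 = 59
Stage 2: 27(ω_s−ω_c) = −59(ω_r−ω_c),  ω_s=0, ω_c=1
Stage 2: ω_r = 1 − (27/59)(0−1) = 86/59
  ⇒ ω_r²/ω_c² = 86/59
Coupling ω_c² = ω_c¹ ⇒ overall = 35/48 × 86/59 = 1505/1416

1505/1416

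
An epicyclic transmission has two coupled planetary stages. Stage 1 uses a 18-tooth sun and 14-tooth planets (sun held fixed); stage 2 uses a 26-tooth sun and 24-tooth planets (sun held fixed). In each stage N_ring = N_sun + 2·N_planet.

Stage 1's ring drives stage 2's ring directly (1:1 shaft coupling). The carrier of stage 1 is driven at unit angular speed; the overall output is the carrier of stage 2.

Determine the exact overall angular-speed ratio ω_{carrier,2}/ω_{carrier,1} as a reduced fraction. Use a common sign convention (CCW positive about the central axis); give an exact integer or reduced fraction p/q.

592/575

Stage 1: N_ring = 18 + 2·14 = 46
Stage 1: 18(ω_s−ω_c) = −46(ω_r−ω_c),  ω_s=0, ω_c=1
Stage 1: ω_r = 1 − (18/46)(0−1) = 32/23
  ⇒ ω_r¹/ω_c¹ = 32/23
Stage 2: N_ring = 26 + 2·24 = 74
Stage 2: 26(ω_s−ω_c) = −74(ω_r−ω_c),  ω_s=0, ω_r=1
Stage 2: 26(0−ω_c) = −74(1−ω_c)  ⇒  100ω_c = 74  ⇒  ω_c = 37/50
  ⇒ ω_c²/ω_r² = 37/50
Coupling ω_r² = ω_r¹ ⇒ overall = 32/23 × 37/50 = 592/575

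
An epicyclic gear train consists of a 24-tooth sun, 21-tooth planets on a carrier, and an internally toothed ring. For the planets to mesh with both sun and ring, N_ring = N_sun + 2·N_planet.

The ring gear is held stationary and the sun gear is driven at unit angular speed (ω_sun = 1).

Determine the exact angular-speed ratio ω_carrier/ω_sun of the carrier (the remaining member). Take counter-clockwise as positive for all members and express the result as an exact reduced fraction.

N_ring = 24 + 2·21 = 66
24(ω_s−ω_c) = −66(ω_r−ω_c),  ω_r=0, ω_s=1
24(1−ω_c) = −66(0−ω_c)  ⇒  90ω_c = 24  ⇒  ω_c = 4/15
ω_c/ω_s = 4/15

4/15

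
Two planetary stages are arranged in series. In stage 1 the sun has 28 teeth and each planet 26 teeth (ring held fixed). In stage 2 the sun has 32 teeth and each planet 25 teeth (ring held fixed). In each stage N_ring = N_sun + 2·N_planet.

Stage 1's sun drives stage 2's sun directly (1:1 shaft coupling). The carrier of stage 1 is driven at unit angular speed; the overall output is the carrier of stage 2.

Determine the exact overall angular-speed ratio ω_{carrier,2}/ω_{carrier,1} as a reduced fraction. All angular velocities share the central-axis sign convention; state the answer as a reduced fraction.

144/133

Stage 1: N_ring = 28 + 2·26 = 80
Stage 1: 28(ω_s−ω_c) = −80(ω_r−ω_c),  ω_r=0, ω_c=1
Stage 1: ω_s = 1 − (80/28)(0−1) = 27/7
  ⇒ ω_s¹/ω_c¹ = 27/7
Stage 2: N_ring = 32 + 2·25 = 82
Stage 2: 32(ω_s−ω_c) = −82(ω_r−ω_c),  ω_r=0, ω_s=1
Stage 2: 32(1−ω_c) = −82(0−ω_c)  ⇒  114ω_c = 32  ⇒  ω_c = 16/57
  ⇒ ω_c²/ω_s² = 16/57
Coupling ω_s² = ω_s¹ ⇒ overall = 27/7 × 16/57 = 144/133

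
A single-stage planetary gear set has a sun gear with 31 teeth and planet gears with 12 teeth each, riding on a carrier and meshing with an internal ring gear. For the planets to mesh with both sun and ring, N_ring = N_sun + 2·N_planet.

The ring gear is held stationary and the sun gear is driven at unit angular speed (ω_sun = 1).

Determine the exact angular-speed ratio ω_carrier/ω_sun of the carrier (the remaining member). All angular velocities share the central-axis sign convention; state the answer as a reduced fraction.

N_ring = 31 + 2·12 = 55
31(ω_s−ω_c) = −55(ω_r−ω_c),  ω_r=0, ω_s=1
31(1−ω_c) = −55(0−ω_c)  ⇒  86ω_c = 31  ⇒  ω_c = 31/86
ω_c/ω_s = 31/86

31/86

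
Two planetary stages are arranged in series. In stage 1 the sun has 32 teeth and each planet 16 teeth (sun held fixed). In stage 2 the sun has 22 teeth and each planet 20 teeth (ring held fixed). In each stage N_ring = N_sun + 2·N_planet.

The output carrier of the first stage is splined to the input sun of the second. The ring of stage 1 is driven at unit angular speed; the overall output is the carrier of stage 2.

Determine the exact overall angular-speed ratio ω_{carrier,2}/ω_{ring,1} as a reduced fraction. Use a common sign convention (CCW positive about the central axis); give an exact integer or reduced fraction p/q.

Stage 1: N_ring = 32 + 2·16 = 64
Stage 1: 32(ω_s−ω_c) = −64(ω_r−ω_c),  ω_s=0, ω_r=1
Stage 1: 32(0−ω_c) = −64(1−ω_c)  ⇒  96ω_c = 64  ⇒  ω_c = 2/3
  ⇒ ω_c¹/ω_r¹ = 2/3
Stage 2: N_ring = 22 + 2·20 = 62
Stage 2: 22(ω_s−ω_c) = −62(ω_r−ω_c),  ω_r=0, ω_s=1
Stage 2: 22(1−ω_c) = −62(0−ω_c)  ⇒  84ω_c = 22  ⇒  ω_c = 11/42
  ⇒ ω_c²/ω_s² = 11/42
Coupling ω_s² = ω_c¹ ⇒ overall = 2/3 × 11/42 = 11/63

11/63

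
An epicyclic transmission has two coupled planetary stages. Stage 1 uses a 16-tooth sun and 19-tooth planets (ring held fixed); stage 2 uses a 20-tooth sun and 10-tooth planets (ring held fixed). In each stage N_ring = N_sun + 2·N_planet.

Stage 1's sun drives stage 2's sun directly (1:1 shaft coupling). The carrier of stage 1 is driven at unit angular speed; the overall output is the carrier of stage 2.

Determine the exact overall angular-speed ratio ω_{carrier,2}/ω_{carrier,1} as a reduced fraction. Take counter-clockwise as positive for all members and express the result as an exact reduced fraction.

Stage 1: N_ring = 16 + 2·19 = 54
Stage 1: 16(ω_s−ω_c) = −54(ω_r−ω_c),  ω_r=0, ω_c=1
Stage 1: ω_s = 1 − (54/16)(0−1) = 35/8
  ⇒ ω_s¹/ω_c¹ = 35/8
Stage 2: N_ring = 20 + 2·10 = 40
Stage 2: 20(ω_s−ω_c) = −40(ω_r−ω_c),  ω_r=0, ω_s=1
Stage 2: 20(1−ω_c) = −40(0−ω_c)  ⇒  60ω_c = 20  ⇒  ω_c = 1/3
  ⇒ ω_c²/ω_s² = 1/3
Coupling ω_s² = ω_s¹ ⇒ overall = 35/8 × 1/3 = 35/24

35/24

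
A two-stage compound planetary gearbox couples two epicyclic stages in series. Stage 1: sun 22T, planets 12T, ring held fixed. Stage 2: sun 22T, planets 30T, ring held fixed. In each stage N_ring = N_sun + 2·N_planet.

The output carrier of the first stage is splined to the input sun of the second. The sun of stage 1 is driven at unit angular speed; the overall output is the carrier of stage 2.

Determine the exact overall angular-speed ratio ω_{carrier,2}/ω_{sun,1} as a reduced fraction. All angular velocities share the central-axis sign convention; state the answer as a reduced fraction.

121/1768

Stage 1: N_ring = 22 + 2·12 = 46
Stage 1: 22(ω_s−ω_c) = −46(ω_r−ω_c),  ω_r=0, ω_s=1
Stage 1: 22(1−ω_c) = −46(0−ω_c)  ⇒  68ω_c = 22  ⇒  ω_c = 11/34
  ⇒ ω_c¹/ω_s¹ = 11/34
Stage 2: N_ring = 22 + 2·30 = 82
Stage 2: 22(ω_s−ω_c) = −82(ω_r−ω_c),  ω_r=0, ω_s=1
Stage 2: 22(1−ω_c) = −82(0−ω_c)  ⇒  104ω_c = 22  ⇒  ω_c = 11/52
  ⇒ ω_c²/ω_s² = 11/52
Coupling ω_s² = ω_c¹ ⇒ overall = 11/34 × 11/52 = 121/1768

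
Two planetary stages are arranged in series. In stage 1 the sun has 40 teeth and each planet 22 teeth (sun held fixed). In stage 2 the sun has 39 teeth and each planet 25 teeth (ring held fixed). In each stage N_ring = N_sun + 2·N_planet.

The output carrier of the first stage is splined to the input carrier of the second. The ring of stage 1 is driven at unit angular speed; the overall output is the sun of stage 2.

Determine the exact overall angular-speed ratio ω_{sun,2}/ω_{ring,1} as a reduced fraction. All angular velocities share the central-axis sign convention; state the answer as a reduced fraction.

896/403

Stage 1: N_ring = 40 + 2·22 = 84
Stage 1: 40(ω_s−ω_c) = −84(ω_r−ω_c),  ω_s=0, ω_r=1
Stage 1: 40(0−ω_c) = −84(1−ω_c)  ⇒  124ω_c = 84  ⇒  ω_c = 21/31
  ⇒ ω_c¹/ω_r¹ = 21/31
Stage 2: N_ring = 39 + 2·25 = 89
Stage 2: 39(ω_s−ω_c) = −89(ω_r−ω_c),  ω_r=0, ω_c=1
Stage 2: ω_s = 1 − (89/39)(0−1) = 128/39
  ⇒ ω_s²/ω_c² = 128/39
Coupling ω_c² = ω_c¹ ⇒ overall = 21/31 × 128/39 = 896/403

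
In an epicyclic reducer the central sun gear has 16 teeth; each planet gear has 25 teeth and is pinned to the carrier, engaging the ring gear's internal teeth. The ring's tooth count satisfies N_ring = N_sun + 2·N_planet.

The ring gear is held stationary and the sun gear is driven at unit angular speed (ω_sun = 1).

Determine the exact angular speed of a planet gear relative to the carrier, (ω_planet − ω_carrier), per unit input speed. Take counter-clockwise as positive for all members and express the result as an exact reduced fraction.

-528/1025

N_ring = 16 + 2·25 = 66
16(ω_s−ω_c) = −66(ω_r−ω_c),  ω_r=0, ω_s=1
16(1−ω_c) = −66(0−ω_c)  ⇒  82ω_c = 16  ⇒  ω_c = 8/41
sun–planet: 16·(1−8/41) = −25·(ω_p−ω_c)  ⇒  ω_p−ω_c = −(16/25)·(33/41) = -528/1025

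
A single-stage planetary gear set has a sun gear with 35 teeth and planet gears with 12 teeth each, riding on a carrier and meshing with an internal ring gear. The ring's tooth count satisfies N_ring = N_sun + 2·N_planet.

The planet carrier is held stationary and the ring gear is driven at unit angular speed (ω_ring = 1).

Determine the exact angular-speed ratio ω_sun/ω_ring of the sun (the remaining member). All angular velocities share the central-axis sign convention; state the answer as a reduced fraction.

N_ring = 35 + 2·12 = 59
35(ω_s−ω_c) = −59(ω_r−ω_c),  ω_c=0, ω_r=1
ω_s = 0 − (59/35)(1−0) = -59/35
ω_s/ω_r = -59/35

-59/35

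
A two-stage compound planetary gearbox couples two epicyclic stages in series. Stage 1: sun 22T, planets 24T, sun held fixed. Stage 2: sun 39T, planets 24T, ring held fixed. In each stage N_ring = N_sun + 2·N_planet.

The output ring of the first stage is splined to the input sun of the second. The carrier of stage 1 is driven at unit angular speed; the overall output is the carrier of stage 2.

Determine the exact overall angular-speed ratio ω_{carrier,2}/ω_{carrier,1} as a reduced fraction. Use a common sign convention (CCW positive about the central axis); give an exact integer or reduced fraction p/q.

299/735

Stage 1: N_ring = 22 + 2·24 = 70
Stage 1: 22(ω_s−ω_c) = −70(ω_r−ω_c),  ω_s=0, ω_c=1
Stage 1: ω_r = 1 − (22/70)(0−1) = 46/35
  ⇒ ω_r¹/ω_c¹ = 46/35
Stage 2: N_ring = 39 + 2·24 = 87
Stage 2: 39(ω_s−ω_c) = −87(ω_r−ω_c),  ω_r=0, ω_s=1
Stage 2: 39(1−ω_c) = −87(0−ω_c)  ⇒  126ω_c = 39  ⇒  ω_c = 13/42
  ⇒ ω_c²/ω_s² = 13/42
Coupling ω_s² = ω_r¹ ⇒ overall = 46/35 × 13/42 = 299/735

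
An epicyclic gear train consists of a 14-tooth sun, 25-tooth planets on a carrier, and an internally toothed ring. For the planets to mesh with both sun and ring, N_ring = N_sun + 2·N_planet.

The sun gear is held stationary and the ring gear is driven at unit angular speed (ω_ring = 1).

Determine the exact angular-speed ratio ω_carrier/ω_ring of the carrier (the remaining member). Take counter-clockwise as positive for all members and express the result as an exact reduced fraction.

32/39

N_ring = 14 + 2·25 = 64
14(ω_s−ω_c) = −64(ω_r−ω_c),  ω_s=0, ω_r=1
14(0−ω_c) = −64(1−ω_c)  ⇒  78ω_c = 64  ⇒  ω_c = 32/39
ω_c/ω_r = 32/39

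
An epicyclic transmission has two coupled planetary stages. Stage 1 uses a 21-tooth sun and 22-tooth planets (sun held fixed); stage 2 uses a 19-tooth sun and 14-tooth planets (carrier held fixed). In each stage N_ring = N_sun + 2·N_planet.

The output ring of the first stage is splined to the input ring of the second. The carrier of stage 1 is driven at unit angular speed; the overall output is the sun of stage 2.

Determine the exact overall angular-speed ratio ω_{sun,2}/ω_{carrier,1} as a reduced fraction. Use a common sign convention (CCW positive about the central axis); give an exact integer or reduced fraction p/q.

Stage 1: N_ring = 21 + 2·22 = 65
Stage 1: 21(ω_s−ω_c) = −65(ω_r−ω_c),  ω_s=0, ω_c=1
Stage 1: ω_r = 1 − (21/65)(0−1) = 86/65
  ⇒ ω_r¹/ω_c¹ = 86/65
Stage 2: N_ring = 19 + 2·14 = 47
Stage 2: 19(ω_s−ω_c) = −47(ω_r−ω_c),  ω_c=0, ω_r=1
Stage 2: ω_s = 0 − (47/19)(1−0) = -47/19
  ⇒ ω_s²/ω_r² = -47/19
Coupling ω_r² = ω_r¹ ⇒ overall = 86/65 × -47/19 = -4042/1235

-4042/1235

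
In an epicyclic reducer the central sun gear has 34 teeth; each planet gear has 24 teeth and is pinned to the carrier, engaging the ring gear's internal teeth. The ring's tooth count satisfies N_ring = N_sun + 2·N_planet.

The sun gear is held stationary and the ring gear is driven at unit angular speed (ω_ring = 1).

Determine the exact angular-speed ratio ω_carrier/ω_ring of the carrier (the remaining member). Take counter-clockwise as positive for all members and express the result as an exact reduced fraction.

N_ring = 34 + 2·24 = 82
34(ω_s−ω_c) = −82(ω_r−ω_c),  ω_s=0, ω_r=1
34(0−ω_c) = −82(1−ω_c)  ⇒  116ω_c = 82  ⇒  ω_c = 41/58
ω_c/ω_r = 41/58

41/58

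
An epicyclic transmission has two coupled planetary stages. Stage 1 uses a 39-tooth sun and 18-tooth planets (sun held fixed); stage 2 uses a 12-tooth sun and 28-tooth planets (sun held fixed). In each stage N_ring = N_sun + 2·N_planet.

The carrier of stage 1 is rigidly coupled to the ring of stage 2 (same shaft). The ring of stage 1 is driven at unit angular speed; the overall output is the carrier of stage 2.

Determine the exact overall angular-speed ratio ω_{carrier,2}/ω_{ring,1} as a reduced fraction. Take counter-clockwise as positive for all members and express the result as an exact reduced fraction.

85/152

Stage 1: N_ring = 39 + 2·18 = 75
Stage 1: 39(ω_s−ω_c) = −75(ω_r−ω_c),  ω_s=0, ω_r=1
Stage 1: 39(0−ω_c) = −75(1−ω_c)  ⇒  114ω_c = 75  ⇒  ω_c = 25/38
  ⇒ ω_c¹/ω_r¹ = 25/38
Stage 2: N_ring = 12 + 2·28 = 68
Stage 2: 12(ω_s−ω_c) = −68(ω_r−ω_c),  ω_s=0, ω_r=1
Stage 2: 12(0−ω_c) = −68(1−ω_c)  ⇒  80ω_c = 68  ⇒  ω_c = 17/20
  ⇒ ω_c²/ω_r² = 17/20
Coupling ω_r² = ω_c¹ ⇒ overall = 25/38 × 17/20 = 85/152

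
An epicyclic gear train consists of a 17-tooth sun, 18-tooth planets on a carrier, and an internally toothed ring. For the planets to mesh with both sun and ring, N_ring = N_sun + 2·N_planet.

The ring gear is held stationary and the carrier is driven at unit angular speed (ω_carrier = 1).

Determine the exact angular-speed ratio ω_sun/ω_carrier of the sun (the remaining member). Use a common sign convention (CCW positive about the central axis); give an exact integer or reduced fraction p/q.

70/17

N_ring = 17 + 2·18 = 53
17(ω_s−ω_c) = −53(ω_r−ω_c),  ω_r=0, ω_c=1
ω_s = 1 − (53/17)(0−1) = 70/17
ω_s/ω_c = 70/17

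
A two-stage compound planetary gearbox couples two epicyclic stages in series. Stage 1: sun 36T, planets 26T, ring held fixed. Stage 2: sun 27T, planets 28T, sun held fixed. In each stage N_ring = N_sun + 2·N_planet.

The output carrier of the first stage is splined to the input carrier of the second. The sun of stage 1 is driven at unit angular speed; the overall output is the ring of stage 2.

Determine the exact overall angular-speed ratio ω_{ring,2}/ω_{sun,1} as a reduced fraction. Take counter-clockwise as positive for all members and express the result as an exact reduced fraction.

990/2573

Stage 1: N_ring = 36 + 2·26 = 88
Stage 1: 36(ω_s−ω_c) = −88(ω_r−ω_c),  ω_r=0, ω_s=1
Stage 1: 36(1−ω_c) = −88(0−ω_c)  ⇒  124ω_c = 36  ⇒  ω_c = 9/31
  ⇒ ω_c¹/ω_s¹ = 9/31
Stage 2: N_ring = 27 + 2·28 = 83
Stage 2: 27(ω_s−ω_c) = −83(ω_r−ω_c),  ω_s=0, ω_c=1
Stage 2: ω_r = 1 − (27/83)(0−1) = 110/83
  ⇒ ω_r²/ω_c² = 110/83
Coupling ω_c² = ω_c¹ ⇒ overall = 9/31 × 110/83 = 990/2573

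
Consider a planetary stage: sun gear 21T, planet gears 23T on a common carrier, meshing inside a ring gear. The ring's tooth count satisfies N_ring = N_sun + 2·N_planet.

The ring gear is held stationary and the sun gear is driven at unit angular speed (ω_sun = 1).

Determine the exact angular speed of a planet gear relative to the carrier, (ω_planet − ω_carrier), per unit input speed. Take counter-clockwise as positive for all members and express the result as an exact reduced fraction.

-1407/2024

N_ring = 21 + 2·23 = 67
21(ω_s−ω_c) = −67(ω_r−ω_c),  ω_r=0, ω_s=1
21(1−ω_c) = −67(0−ω_c)  ⇒  88ω_c = 21  ⇒  ω_c = 21/88
sun–planet: 21·(1−21/88) = −23·(ω_p−ω_c)  ⇒  ω_p−ω_c = −(21/23)·(67/88) = -1407/2024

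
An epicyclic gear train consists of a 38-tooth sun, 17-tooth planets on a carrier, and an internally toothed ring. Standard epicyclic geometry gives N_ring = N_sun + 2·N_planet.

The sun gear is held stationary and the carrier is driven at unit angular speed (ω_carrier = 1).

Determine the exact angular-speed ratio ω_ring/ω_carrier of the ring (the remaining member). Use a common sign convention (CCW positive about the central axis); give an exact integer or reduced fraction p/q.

55/36

N_ring = 38 + 2·17 = 72
38(ω_s−ω_c) = −72(ω_r−ω_c),  ω_s=0, ω_c=1
ω_r = 1 − (38/72)(0−1) = 55/36
ω_r/ω_c = 55/36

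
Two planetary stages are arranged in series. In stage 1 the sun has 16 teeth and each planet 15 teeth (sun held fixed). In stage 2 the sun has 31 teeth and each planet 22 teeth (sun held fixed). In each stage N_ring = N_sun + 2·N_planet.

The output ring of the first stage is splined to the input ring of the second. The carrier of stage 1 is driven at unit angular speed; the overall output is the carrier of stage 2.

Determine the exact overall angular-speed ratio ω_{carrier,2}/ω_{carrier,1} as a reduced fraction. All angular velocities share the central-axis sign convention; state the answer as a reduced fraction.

2325/2438

Stage 1: N_ring = 16 + 2·15 = 46
Stage 1: 16(ω_s−ω_c) = −46(ω_r−ω_c),  ω_s=0, ω_c=1
Stage 1: ω_r = 1 − (16/46)(0−1) = 31/23
  ⇒ ω_r¹/ω_c¹ = 31/23
Stage 2: N_ring = 31 + 2·22 = 75
Stage 2: 31(ω_s−ω_c) = −75(ω_r−ω_c),  ω_s=0, ω_r=1
Stage 2: 31(0−ω_c) = −75(1−ω_c)  ⇒  106ω_c = 75  ⇒  ω_c = 75/106
  ⇒ ω_c²/ω_r² = 75/106
Coupling ω_r² = ω_r¹ ⇒ overall = 31/23 × 75/106 = 2325/2438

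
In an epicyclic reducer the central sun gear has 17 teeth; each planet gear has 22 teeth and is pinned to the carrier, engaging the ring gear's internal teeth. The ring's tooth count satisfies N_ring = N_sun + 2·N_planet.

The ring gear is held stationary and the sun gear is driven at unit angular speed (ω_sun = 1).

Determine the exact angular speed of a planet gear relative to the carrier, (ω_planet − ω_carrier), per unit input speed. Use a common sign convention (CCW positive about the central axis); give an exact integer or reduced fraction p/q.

N_ring = 17 + 2·22 = 61
17(ω_s−ω_c) = −61(ω_r−ω_c),  ω_r=0, ω_s=1
17(1−ω_c) = −61(0−ω_c)  ⇒  78ω_c = 17  ⇒  ω_c = 17/78
sun–planet: 17·(1−17/78) = −22·(ω_p−ω_c)  ⇒  ω_p−ω_c = −(17/22)·(61/78) = -1037/1716

-1037/1716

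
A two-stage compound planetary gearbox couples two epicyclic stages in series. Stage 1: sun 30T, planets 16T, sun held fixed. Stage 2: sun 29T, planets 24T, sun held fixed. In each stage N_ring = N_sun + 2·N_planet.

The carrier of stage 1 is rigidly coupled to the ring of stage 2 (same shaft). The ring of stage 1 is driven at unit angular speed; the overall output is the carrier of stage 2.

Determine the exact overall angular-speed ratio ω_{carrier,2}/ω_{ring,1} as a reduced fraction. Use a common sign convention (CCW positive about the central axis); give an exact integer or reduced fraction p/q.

Stage 1: N_ring = 30 + 2·16 = 62
Stage 1: 30(ω_s−ω_c) = −62(ω_r−ω_c),  ω_s=0, ω_r=1
Stage 1: 30(0−ω_c) = −62(1−ω_c)  ⇒  92ω_c = 62  ⇒  ω_c = 31/46
  ⇒ ω_c¹/ω_r¹ = 31/46
Stage 2: N_ring = 29 + 2·24 = 77
Stage 2: 29(ω_s−ω_c) = −77(ω_r−ω_c),  ω_s=0, ω_r=1
Stage 2: 29(0−ω_c) = −77(1−ω_c)  ⇒  106ω_c = 77  ⇒  ω_c = 77/106
  ⇒ ω_c²/ω_r² = 77/106
Coupling ω_r² = ω_c¹ ⇒ overall = 31/46 × 77/106 = 2387/4876

2387/4876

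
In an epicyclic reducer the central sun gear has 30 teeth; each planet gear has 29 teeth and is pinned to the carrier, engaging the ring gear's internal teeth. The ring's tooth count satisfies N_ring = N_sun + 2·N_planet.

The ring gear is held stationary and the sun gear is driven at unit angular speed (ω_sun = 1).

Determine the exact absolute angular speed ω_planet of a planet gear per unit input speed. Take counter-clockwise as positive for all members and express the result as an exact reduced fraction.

-15/29

N_ring = 30 + 2·29 = 88
30(ω_s−ω_c) = −88(ω_r−ω_c),  ω_r=0, ω_s=1
30(1−ω_c) = −88(0−ω_c)  ⇒  118ω_c = 30  ⇒  ω_c = 15/59
sun–planet: 30·(1−15/59) = −29·(ω_p−ω_c)  ⇒  ω_p−ω_c = −(30/29)·(44/59) = -1320/1711
ω_p = 15/59 − 1320/1711 = -15/29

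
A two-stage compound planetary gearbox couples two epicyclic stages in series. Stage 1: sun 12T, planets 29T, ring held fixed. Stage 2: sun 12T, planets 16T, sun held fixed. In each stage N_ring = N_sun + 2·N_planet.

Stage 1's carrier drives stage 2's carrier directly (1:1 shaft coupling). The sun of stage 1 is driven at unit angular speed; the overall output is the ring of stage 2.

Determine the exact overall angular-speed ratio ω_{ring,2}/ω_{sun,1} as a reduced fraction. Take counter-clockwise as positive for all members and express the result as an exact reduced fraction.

Stage 1: N_ring = 12 + 2·29 = 70
Stage 1: 12(ω_s−ω_c) = −70(ω_r−ω_c),  ω_r=0, ω_s=1
Stage 1: 12(1−ω_c) = −70(0−ω_c)  ⇒  82ω_c = 12  ⇒  ω_c = 6/41
  ⇒ ω_c¹/ω_s¹ = 6/41
Stage 2: N_ring = 12 + 2·16 = 44
Stage 2: 12(ω_s−ω_c) = −44(ω_r−ω_c),  ω_s=0, ω_c=1
Stage 2: ω_r = 1 − (12/44)(0−1) = 14/11
  ⇒ ω_r²/ω_c² = 14/11
Coupling ω_c² = ω_c¹ ⇒ overall = 6/41 × 14/11 = 84/451

84/451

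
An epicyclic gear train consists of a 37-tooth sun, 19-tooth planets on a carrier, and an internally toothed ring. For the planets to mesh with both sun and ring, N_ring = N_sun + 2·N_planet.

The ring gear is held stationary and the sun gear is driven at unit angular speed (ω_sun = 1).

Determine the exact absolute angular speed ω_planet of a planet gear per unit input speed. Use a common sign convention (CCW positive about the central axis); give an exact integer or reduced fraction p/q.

-37/38

N_ring = 37 + 2·19 = 75
37(ω_s−ω_c) = −75(ω_r−ω_c),  ω_r=0, ω_s=1
37(1−ω_c) = −75(0−ω_c)  ⇒  112ω_c = 37  ⇒  ω_c = 37/112
sun–planet: 37·(1−37/112) = −19·(ω_p−ω_c)  ⇒  ω_p−ω_c = −(37/19)·(75/112) = -2775/2128
ω_p = 37/112 − 2775/2128 = -37/38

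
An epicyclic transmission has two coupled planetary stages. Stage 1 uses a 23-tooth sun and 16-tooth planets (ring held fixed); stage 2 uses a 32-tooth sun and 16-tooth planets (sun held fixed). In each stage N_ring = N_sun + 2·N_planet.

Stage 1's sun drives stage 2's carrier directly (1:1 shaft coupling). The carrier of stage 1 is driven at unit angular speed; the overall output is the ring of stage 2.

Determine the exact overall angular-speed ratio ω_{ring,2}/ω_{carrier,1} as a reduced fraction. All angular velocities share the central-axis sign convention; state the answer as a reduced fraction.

Stage 1: N_ring = 23 + 2·16 = 55
Stage 1: 23(ω_s−ω_c) = −55(ω_r−ω_c),  ω_r=0, ω_c=1
Stage 1: ω_s = 1 − (55/23)(0−1) = 78/23
  ⇒ ω_s¹/ω_c¹ = 78/23
Stage 2: N_ring = 32 + 2·16 = 64
Stage 2: 32(ω_s−ω_c) = −64(ω_r−ω_c),  ω_s=0, ω_c=1
Stage 2: ω_r = 1 − (32/64)(0−1) = 3/2
  ⇒ ω_r²/ω_c² = 3/2
Coupling ω_c² = ω_s¹ ⇒ overall = 78/23 × 3/2 = 117/23

117/23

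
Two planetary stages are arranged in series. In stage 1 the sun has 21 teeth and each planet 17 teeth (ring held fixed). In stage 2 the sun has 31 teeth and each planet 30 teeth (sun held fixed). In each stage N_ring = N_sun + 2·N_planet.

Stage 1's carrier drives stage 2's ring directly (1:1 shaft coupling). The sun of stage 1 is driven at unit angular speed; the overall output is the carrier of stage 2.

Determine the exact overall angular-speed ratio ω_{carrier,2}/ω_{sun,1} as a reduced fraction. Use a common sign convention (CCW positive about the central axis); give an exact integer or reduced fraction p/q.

1911/9272

Stage 1: N_ring = 21 + 2·17 = 55
Stage 1: 21(ω_s−ω_c) = −55(ω_r−ω_c),  ω_r=0, ω_s=1
Stage 1: 21(1−ω_c) = −55(0−ω_c)  ⇒  76ω_c = 21  ⇒  ω_c = 21/76
  ⇒ ω_c¹/ω_s¹ = 21/76
Stage 2: N_ring = 31 + 2·30 = 91
Stage 2: 31(ω_s−ω_c) = −91(ω_r−ω_c),  ω_s=0, ω_r=1
Stage 2: 31(0−ω_c) = −91(1−ω_c)  ⇒  122ω_c = 91  ⇒  ω_c = 91/122
  ⇒ ω_c²/ω_r² = 91/122
Coupling ω_r² = ω_c¹ ⇒ overall = 21/76 × 91/122 = 1911/9272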